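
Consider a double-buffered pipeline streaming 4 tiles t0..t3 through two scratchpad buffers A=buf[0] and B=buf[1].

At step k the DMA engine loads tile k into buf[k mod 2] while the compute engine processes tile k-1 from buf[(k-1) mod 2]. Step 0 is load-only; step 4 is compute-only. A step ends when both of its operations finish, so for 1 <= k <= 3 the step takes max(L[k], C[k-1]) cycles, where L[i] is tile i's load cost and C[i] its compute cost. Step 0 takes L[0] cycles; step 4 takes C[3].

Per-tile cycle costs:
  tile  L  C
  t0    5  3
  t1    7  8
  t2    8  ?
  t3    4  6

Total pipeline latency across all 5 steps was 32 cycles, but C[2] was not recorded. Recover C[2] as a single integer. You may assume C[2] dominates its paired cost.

step 0 → dur = L[0]=5 = 5
step 1 → dur = max(L[1]=7, C[0]=3) = 7
step 2 → dur = max(L[2]=8, C[1]=8) = 8
step 3 → dur = max(L[3]=4, C[2]=?) = C[2]  (unknown; binding)
step 4 → dur = C[3]=6 = 6
sum of known step durations = 26
dur[3] = total - known = 32 - 26 = 6
C[2] is the binding max in step 3, so C[2] = dur[3] = 6

C[2] = 6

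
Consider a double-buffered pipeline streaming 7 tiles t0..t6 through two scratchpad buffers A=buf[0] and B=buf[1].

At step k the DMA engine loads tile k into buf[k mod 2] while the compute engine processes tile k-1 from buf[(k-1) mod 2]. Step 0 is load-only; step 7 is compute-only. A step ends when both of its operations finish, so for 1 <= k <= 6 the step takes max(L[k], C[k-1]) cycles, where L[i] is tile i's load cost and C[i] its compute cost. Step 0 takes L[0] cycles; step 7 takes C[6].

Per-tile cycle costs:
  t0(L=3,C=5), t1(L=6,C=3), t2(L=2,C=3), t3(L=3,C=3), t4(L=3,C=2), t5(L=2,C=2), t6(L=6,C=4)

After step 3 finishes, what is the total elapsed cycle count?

end_cycle[3] = 15

step 0: L[0]=3 → dur=3, Σ=3 | A=load:t0 B=idle [load-only]
step 1: L[1]=6 C[0]=5 → dur=6, Σ=9 | A=compute:t0 B=load:t1 [load-bound]
step 2: L[2]=2 C[1]=3 → dur=3, Σ=12 | A=load:t2 B=compute:t1 [compute-bound]
step 3: L[3]=3 C[2]=3 → dur=3, Σ=15 | A=compute:t2 B=load:t3 [tied]
step 4: L[4]=3 C[3]=3 → dur=3, Σ=18 | A=load:t4 B=compute:t3 [tied]
step 5: L[5]=2 C[4]=2 → dur=2, Σ=20 | A=compute:t4 B=load:t5 [tied]
step 6: L[6]=6 C[5]=2 → dur=6, Σ=26 | A=load:t6 B=compute:t5 [load-bound]
step 7: C[6]=4 → dur=4, Σ=30 | A=compute:t6 B=idle [compute-only]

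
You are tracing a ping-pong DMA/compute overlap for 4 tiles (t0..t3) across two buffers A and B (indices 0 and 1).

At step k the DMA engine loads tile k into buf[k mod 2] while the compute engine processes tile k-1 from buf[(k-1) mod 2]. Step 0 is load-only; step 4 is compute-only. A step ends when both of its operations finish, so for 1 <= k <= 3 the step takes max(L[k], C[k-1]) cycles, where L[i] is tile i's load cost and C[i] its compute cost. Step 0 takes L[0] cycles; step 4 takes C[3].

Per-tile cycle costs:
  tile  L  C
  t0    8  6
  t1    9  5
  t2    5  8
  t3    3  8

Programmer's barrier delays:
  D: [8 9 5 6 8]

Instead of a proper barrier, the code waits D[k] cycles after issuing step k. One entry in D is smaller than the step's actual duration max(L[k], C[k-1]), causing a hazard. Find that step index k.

hazard at step 3

[0] required=L[0]=8=8 vs D=8 ok
[1] required=max(L[1]=9,C[0]=6)=9 vs D=9 ok
[2] required=max(L[2]=5,C[1]=5)=5 vs D=5 ok
[3] required=max(L[3]=3,C[2]=8)=8 vs D=6 SHORT
[4] required=C[3]=8=8 vs D=8 ok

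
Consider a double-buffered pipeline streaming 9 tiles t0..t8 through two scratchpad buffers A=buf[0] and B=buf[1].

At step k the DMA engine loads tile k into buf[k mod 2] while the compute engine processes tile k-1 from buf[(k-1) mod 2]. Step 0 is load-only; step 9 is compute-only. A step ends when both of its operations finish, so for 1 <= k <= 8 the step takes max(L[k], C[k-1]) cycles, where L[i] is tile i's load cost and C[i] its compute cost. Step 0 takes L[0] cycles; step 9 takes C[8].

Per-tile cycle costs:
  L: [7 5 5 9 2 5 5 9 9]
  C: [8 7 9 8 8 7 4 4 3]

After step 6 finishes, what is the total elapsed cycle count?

k=0 load=t0/7c comp=- wait=7 total=7
k=1 load=t1/5c comp=t0/8c wait=8 total=15
k=2 load=t2/5c comp=t1/7c wait=7 total=22
k=3 load=t3/9c comp=t2/9c wait=9 total=31
k=4 load=t4/2c comp=t3/8c wait=8 total=39
k=5 load=t5/5c comp=t4/8c wait=8 total=47
k=6 load=t6/5c comp=t5/7c wait=7 total=54
k=7 load=t7/9c comp=t6/4c wait=9 total=63
k=8 load=t8/9c comp=t7/4c wait=9 total=72
k=9 load=- comp=t8/3c wait=3 total=75

end_cycle[6] = 54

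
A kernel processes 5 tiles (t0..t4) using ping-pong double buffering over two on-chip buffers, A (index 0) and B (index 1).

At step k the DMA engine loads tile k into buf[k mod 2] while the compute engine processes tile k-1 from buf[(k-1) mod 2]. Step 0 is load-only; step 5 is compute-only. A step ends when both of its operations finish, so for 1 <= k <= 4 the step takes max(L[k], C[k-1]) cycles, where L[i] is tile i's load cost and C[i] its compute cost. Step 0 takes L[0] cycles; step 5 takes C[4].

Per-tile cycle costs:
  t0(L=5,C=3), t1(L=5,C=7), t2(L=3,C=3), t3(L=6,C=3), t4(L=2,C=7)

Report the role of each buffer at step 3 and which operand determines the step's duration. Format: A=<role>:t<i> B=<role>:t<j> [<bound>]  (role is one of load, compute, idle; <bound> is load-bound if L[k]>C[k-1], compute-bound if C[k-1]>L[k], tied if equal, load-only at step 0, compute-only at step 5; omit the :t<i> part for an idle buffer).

[0] DMA t0→A (5c) ∥ CU idle ⇒ 5c, clock 5
[1] DMA t1→B (5c) ∥ CU A:t0 (3c) ⇒ 5c, clock 10
[2] DMA t2→A (3c) ∥ CU B:t1 (7c) ⇒ 7c, clock 17
[3] DMA t3→B (6c) ∥ CU A:t2 (3c) ⇒ 6c, clock 23
[4] DMA t4→A (2c) ∥ CU B:t3 (3c) ⇒ 3c, clock 26
[5] DMA idle ∥ CU A:t4 (7c) ⇒ 7c, clock 33

step 3: A=compute:t2 B=load:t3 [load-bound]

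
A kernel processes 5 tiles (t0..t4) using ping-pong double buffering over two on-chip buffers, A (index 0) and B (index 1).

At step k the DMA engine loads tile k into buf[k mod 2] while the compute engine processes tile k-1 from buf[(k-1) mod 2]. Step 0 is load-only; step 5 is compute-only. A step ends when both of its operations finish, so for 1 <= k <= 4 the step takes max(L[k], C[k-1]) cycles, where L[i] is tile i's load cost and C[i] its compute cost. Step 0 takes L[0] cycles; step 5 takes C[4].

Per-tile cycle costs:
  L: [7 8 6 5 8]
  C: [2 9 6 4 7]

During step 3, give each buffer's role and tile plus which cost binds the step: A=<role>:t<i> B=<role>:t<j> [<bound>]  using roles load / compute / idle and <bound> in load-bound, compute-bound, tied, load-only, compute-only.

[0] DMA t0→A (7c) ∥ CU idle ⇒ 7c, clock 7
[1] DMA t1→B (8c) ∥ CU A:t0 (2c) ⇒ 8c, clock 15
[2] DMA t2→A (6c) ∥ CU B:t1 (9c) ⇒ 9c, clock 24
[3] DMA t3→B (5c) ∥ CU A:t2 (6c) ⇒ 6c, clock 30
[4] DMA t4→A (8c) ∥ CU B:t3 (4c) ⇒ 8c, clock 38
[5] DMA idle ∥ CU A:t4 (7c) ⇒ 7c, clock 45

step 3: A=compute:t2 B=load:t3 [compute-bound]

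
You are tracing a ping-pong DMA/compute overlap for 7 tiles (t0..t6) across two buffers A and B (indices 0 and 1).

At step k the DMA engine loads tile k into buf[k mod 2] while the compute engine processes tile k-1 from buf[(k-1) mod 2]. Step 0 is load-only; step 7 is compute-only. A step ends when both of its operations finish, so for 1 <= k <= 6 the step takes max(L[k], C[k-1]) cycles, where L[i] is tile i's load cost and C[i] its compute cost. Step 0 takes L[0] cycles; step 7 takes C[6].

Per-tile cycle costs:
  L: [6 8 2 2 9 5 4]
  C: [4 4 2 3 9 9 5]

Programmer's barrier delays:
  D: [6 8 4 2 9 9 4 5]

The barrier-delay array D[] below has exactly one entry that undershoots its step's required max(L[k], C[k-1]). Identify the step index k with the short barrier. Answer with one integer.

step 0: need L[0]=6 = 6; D[0]=6 ok
step 1: need max(L[1]=8,C[0]=4) = 8; D[1]=8 ok
step 2: need max(L[2]=2,C[1]=4) = 4; D[2]=4 ok
step 3: need max(L[3]=2,C[2]=2) = 2; D[3]=2 ok
step 4: need max(L[4]=9,C[3]=3) = 9; D[4]=9 ok
step 5: need max(L[5]=5,C[4]=9) = 9; D[5]=9 ok
step 6: need max(L[6]=4,C[5]=9) = 9; D[6]=4 SHORT
step 7: need C[6]=5 = 5; D[7]=5 ok

hazard at step 6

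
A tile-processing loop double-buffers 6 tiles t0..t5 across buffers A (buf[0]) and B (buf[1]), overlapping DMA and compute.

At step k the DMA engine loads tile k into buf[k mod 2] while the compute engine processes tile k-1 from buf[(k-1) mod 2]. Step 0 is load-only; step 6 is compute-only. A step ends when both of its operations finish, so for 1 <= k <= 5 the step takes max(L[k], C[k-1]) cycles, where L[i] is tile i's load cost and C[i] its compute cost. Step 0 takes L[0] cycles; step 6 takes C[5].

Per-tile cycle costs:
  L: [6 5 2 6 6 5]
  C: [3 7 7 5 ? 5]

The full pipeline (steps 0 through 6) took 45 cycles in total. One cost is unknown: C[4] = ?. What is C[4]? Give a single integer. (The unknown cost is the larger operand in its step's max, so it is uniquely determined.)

step 0 → dur = L[0]=6 = 6
step 1 → dur = max(L[1]=5, C[0]=3) = 5
step 2 → dur = max(L[2]=2, C[1]=7) = 7
step 3 → dur = max(L[3]=6, C[2]=7) = 7
step 4 → dur = max(L[4]=6, C[3]=5) = 6
step 5 → dur = max(L[5]=5, C[4]=?) = C[4]  (unknown; binding)
step 6 → dur = C[5]=5 = 5
sum of known step durations = 36
dur[5] = total - known = 45 - 36 = 9
C[4] is the binding max in step 5, so C[4] = dur[5] = 9

C[4] = 9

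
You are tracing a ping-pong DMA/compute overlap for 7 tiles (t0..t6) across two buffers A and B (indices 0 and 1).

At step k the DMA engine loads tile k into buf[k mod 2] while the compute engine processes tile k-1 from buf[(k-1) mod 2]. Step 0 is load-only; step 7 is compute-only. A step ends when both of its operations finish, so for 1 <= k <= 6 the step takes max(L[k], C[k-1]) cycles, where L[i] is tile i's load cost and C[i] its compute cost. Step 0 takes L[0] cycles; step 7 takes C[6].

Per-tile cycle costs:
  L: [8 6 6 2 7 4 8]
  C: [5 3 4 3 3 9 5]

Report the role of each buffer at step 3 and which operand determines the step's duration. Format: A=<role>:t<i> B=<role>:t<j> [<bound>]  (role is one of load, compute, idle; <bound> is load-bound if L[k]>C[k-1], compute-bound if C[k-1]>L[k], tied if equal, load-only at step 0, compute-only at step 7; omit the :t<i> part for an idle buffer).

step 3: A=compute:t2 B=load:t3 [compute-bound]

k=0 load=t0/8c comp=- wait=8 total=8
k=1 load=t1/6c comp=t0/5c wait=6 total=14
k=2 load=t2/6c comp=t1/3c wait=6 total=20
k=3 load=t3/2c comp=t2/4c wait=4 total=24
k=4 load=t4/7c comp=t3/3c wait=7 total=31
k=5 load=t5/4c comp=t4/3c wait=4 total=35
k=6 load=t6/8c comp=t5/9c wait=9 total=44
k=7 load=- comp=t6/5c wait=5 total=49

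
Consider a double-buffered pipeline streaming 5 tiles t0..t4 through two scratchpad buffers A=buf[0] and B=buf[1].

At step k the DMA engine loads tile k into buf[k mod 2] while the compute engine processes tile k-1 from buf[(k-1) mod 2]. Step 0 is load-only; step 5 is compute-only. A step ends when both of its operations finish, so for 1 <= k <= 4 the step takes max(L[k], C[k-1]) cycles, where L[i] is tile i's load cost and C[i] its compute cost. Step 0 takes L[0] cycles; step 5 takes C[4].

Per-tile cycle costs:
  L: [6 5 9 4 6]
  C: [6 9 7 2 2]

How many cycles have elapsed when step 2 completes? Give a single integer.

end_cycle[2] = 21

k=0 load=t0/6c comp=- wait=6 total=6
k=1 load=t1/5c comp=t0/6c wait=6 total=12
k=2 load=t2/9c comp=t1/9c wait=9 total=21
k=3 load=t3/4c comp=t2/7c wait=7 total=28
k=4 load=t4/6c comp=t3/2c wait=6 total=34
k=5 load=- comp=t4/2c wait=2 total=36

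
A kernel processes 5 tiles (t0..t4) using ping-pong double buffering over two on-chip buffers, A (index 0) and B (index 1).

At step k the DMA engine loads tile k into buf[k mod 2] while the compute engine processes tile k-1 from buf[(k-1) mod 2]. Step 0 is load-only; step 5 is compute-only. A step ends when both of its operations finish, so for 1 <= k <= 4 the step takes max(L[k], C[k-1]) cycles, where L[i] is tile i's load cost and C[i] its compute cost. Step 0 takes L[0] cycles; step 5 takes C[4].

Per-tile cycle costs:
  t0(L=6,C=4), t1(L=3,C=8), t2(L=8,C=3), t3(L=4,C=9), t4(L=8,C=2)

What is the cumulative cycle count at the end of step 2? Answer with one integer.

step 0: L[0]=6 → dur=6, Σ=6 | A=load:t0 B=idle [load-only]
step 1: L[1]=3 C[0]=4 → dur=4, Σ=10 | A=compute:t0 B=load:t1 [compute-bound]
step 2: L[2]=8 C[1]=8 → dur=8, Σ=18 | A=load:t2 B=compute:t1 [tied]
step 3: L[3]=4 C[2]=3 → dur=4, Σ=22 | A=compute:t2 B=load:t3 [load-bound]
step 4: L[4]=8 C[3]=9 → dur=9, Σ=31 | A=load:t4 B=compute:t3 [compute-bound]
step 5: C[4]=2 → dur=2, Σ=33 | A=compute:t4 B=idle [compute-only]

end_cycle[2] = 18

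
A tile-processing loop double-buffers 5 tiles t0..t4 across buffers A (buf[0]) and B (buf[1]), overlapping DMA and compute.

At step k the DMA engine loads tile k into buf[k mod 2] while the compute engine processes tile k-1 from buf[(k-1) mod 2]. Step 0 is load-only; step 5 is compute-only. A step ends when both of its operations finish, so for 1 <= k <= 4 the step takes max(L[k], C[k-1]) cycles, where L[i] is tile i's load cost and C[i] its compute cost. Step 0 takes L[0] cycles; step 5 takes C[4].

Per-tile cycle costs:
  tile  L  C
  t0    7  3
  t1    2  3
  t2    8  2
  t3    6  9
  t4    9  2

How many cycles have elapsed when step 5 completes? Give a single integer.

end_cycle[5] = 35

k=0 load=t0/7c comp=- wait=7 total=7
k=1 load=t1/2c comp=t0/3c wait=3 total=10
k=2 load=t2/8c comp=t1/3c wait=8 total=18
k=3 load=t3/6c comp=t2/2c wait=6 total=24
k=4 load=t4/9c comp=t3/9c wait=9 total=33
k=5 load=- comp=t4/2c wait=2 total=35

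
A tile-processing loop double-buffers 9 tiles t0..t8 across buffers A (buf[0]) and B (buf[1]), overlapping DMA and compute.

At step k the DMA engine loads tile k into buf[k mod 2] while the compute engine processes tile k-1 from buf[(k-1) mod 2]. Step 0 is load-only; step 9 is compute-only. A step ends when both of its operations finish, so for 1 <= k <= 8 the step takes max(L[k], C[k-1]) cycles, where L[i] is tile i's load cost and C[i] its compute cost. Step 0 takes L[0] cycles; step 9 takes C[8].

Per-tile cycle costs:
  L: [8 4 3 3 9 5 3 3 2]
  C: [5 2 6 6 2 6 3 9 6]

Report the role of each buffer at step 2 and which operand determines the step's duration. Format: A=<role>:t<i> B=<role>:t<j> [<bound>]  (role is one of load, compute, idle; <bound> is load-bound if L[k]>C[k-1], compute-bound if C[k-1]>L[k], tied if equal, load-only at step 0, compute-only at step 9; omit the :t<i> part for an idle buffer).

step 2: A=load:t2 B=compute:t1 [load-bound]

k=0 load=t0/8c comp=- wait=8 total=8
k=1 load=t1/4c comp=t0/5c wait=5 total=13
k=2 load=t2/3c comp=t1/2c wait=3 total=16
k=3 load=t3/3c comp=t2/6c wait=6 total=22
k=4 load=t4/9c comp=t3/6c wait=9 total=31
k=5 load=t5/5c comp=t4/2c wait=5 total=36
k=6 load=t6/3c comp=t5/6c wait=6 total=42
k=7 load=t7/3c comp=t6/3c wait=3 total=45
k=8 load=t8/2c comp=t7/9c wait=9 total=54
k=9 load=- comp=t8/6c wait=6 total=60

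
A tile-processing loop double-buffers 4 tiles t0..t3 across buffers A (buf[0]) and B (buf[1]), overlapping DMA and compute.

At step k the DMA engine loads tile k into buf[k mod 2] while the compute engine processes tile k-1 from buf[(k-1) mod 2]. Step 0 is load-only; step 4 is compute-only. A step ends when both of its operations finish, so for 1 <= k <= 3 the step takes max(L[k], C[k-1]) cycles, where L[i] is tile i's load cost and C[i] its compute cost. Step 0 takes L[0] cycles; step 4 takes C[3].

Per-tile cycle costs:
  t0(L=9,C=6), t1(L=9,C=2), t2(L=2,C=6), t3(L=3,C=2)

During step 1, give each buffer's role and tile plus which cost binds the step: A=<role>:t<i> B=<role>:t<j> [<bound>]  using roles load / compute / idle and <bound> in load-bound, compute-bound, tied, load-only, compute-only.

step 1: A=compute:t0 B=load:t1 [load-bound]

k=0 load=t0/9c comp=- wait=9 total=9
k=1 load=t1/9c comp=t0/6c wait=9 total=18
k=2 load=t2/2c comp=t1/2c wait=2 total=20
k=3 load=t3/3c comp=t2/6c wait=6 total=26
k=4 load=- comp=t3/2c wait=2 total=28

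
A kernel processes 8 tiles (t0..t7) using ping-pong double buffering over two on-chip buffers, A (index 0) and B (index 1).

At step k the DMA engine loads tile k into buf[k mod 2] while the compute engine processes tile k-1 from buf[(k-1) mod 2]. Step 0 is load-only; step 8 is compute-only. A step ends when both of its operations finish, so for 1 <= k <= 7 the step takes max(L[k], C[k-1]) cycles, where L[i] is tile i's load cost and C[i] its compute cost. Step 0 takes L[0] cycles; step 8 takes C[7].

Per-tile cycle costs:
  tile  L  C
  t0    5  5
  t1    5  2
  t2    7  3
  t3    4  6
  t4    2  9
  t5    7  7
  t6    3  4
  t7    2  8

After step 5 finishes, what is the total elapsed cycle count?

end_cycle[5] = 36

k=0 load=t0/5c comp=- wait=5 total=5
k=1 load=t1/5c comp=t0/5c wait=5 total=10
k=2 load=t2/7c comp=t1/2c wait=7 total=17
k=3 load=t3/4c comp=t2/3c wait=4 total=21
k=4 load=t4/2c comp=t3/6c wait=6 total=27
k=5 load=t5/7c comp=t4/9c wait=9 total=36
k=6 load=t6/3c comp=t5/7c wait=7 total=43
k=7 load=t7/2c comp=t6/4c wait=4 total=47
k=8 load=- comp=t7/8c wait=8 total=55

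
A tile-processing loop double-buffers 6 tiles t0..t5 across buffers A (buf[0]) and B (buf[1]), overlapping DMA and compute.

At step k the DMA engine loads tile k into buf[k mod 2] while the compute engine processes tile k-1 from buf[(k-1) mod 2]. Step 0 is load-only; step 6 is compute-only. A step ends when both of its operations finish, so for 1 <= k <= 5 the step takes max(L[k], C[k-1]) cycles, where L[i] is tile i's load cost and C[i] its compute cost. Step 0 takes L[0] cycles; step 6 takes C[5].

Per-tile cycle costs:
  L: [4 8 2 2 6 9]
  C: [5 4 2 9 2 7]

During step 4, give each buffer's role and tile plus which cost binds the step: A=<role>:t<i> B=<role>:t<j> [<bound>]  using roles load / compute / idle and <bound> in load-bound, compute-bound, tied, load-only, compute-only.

step 4: A=load:t4 B=compute:t3 [compute-bound]

  0. 4=4c; end=4; A:t0 B:-
  1. max(8,5)=8c; end=12; A:t0 B:t1
  2. max(2,4)=4c; end=16; A:t2 B:t1
  3. max(2,2)=2c; end=18; A:t2 B:t3
  4. max(6,9)=9c; end=27; A:t4 B:t3
  5. max(9,2)=9c; end=36; A:t4 B:t5
  6. 7=7c; end=43; A:t4 B:t5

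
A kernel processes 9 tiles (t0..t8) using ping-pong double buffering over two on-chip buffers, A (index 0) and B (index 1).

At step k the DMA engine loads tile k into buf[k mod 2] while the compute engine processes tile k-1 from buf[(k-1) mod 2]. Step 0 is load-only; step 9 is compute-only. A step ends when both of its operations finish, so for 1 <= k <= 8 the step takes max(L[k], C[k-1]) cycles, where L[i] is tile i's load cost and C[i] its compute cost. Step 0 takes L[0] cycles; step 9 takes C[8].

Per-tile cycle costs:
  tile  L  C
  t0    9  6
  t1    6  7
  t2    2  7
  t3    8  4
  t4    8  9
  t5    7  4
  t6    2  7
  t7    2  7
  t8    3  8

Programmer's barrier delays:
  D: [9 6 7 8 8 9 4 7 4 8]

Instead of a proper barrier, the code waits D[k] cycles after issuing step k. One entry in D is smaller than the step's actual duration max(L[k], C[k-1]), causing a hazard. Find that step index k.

hazard at step 8

k=0 barrier L[0]=9→9c, D[0]=9 ok
k=1 barrier max(L[1]=6,C[0]=6)→6c, D[1]=6 ok
k=2 barrier max(L[2]=2,C[1]=7)→7c, D[2]=7 ok
k=3 barrier max(L[3]=8,C[2]=7)→8c, D[3]=8 ok
k=4 barrier max(L[4]=8,C[3]=4)→8c, D[4]=8 ok
k=5 barrier max(L[5]=7,C[4]=9)→9c, D[5]=9 ok
k=6 barrier max(L[6]=2,C[5]=4)→4c, D[6]=4 ok
k=7 barrier max(L[7]=2,C[6]=7)→7c, D[7]=7 ok
k=8 barrier max(L[8]=3,C[7]=7)→7c, D[8]=4 SHORT
k=9 barrier C[8]=8→8c, D[9]=8 ok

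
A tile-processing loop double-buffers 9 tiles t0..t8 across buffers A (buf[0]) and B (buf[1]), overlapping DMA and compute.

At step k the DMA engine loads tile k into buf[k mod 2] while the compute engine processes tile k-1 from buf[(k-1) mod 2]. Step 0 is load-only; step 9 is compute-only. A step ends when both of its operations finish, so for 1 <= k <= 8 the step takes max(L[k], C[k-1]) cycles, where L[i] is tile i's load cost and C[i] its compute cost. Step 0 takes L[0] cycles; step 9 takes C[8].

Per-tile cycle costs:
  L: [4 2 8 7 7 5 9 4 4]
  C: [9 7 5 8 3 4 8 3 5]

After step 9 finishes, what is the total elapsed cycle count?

[0] DMA t0→A (4c) ∥ CU idle ⇒ 4c, clock 4
[1] DMA t1→B (2c) ∥ CU A:t0 (9c) ⇒ 9c, clock 13
[2] DMA t2→A (8c) ∥ CU B:t1 (7c) ⇒ 8c, clock 21
[3] DMA t3→B (7c) ∥ CU A:t2 (5c) ⇒ 7c, clock 28
[4] DMA t4→A (7c) ∥ CU B:t3 (8c) ⇒ 8c, clock 36
[5] DMA t5→B (5c) ∥ CU A:t4 (3c) ⇒ 5c, clock 41
[6] DMA t6→A (9c) ∥ CU B:t5 (4c) ⇒ 9c, clock 50
[7] DMA t7→B (4c) ∥ CU A:t6 (8c) ⇒ 8c, clock 58
[8] DMA t8→A (4c) ∥ CU B:t7 (3c) ⇒ 4c, clock 62
[9] DMA idle ∥ CU A:t8 (5c) ⇒ 5c, clock 67

end_cycle[9] = 67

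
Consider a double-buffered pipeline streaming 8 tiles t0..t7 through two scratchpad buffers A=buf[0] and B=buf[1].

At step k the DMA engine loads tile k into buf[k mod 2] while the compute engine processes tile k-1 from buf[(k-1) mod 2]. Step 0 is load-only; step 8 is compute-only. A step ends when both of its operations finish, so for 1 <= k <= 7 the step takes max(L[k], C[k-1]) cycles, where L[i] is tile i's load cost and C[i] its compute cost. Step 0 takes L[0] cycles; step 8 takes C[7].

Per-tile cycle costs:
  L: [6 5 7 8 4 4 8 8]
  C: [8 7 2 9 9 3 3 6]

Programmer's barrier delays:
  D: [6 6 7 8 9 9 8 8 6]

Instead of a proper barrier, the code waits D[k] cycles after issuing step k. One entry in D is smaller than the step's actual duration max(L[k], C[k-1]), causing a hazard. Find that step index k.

k=0 barrier L[0]=6→6c, D[0]=6 ok
k=1 barrier max(L[1]=5,C[0]=8)→8c, D[1]=6 SHORT
k=2 barrier max(L[2]=7,C[1]=7)→7c, D[2]=7 ok
k=3 barrier max(L[3]=8,C[2]=2)→8c, D[3]=8 ok
k=4 barrier max(L[4]=4,C[3]=9)→9c, D[4]=9 ok
k=5 barrier max(L[5]=4,C[4]=9)→9c, D[5]=9 ok
k=6 barrier max(L[6]=8,C[5]=3)→8c, D[6]=8 ok
k=7 barrier max(L[7]=8,C[6]=3)→8c, D[7]=8 ok
k=8 barrier C[7]=6→6c, D[8]=6 ok

hazard at step 1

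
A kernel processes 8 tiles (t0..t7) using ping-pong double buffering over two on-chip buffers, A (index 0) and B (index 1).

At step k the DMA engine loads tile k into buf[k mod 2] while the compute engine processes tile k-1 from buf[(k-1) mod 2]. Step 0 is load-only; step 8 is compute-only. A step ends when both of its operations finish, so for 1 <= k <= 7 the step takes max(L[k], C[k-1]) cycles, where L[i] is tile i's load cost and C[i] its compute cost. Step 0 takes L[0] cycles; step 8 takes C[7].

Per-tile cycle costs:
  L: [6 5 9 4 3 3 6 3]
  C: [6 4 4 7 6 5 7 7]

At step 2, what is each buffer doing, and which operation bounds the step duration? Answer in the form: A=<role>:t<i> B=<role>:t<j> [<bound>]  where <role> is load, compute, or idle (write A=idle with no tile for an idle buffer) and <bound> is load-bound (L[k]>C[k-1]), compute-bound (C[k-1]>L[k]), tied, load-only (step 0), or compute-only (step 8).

step 2: A=load:t2 B=compute:t1 [load-bound]

k=0 load=t0/6c comp=- wait=6 total=6
k=1 load=t1/5c comp=t0/6c wait=6 total=12
k=2 load=t2/9c comp=t1/4c wait=9 total=21
k=3 load=t3/4c comp=t2/4c wait=4 total=25
k=4 load=t4/3c comp=t3/7c wait=7 total=32
k=5 load=t5/3c comp=t4/6c wait=6 total=38
k=6 load=t6/6c comp=t5/5c wait=6 total=44
k=7 load=t7/3c comp=t6/7c wait=7 total=51
k=8 load=- comp=t7/7c wait=7 total=58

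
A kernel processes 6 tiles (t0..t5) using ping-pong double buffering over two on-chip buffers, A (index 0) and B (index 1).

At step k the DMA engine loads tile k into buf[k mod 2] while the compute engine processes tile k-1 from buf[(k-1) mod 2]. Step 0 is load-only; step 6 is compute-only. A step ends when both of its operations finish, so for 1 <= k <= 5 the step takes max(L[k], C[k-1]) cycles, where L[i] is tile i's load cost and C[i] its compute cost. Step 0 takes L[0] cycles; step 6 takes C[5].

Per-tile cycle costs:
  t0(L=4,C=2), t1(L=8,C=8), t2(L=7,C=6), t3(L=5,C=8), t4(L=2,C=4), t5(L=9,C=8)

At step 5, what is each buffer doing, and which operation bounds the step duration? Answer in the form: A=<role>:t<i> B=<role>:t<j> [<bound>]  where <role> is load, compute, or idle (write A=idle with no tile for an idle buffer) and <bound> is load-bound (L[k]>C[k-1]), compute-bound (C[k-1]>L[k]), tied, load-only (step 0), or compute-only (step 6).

step 5: A=compute:t4 B=load:t5 [load-bound]

k=0 load=t0/4c comp=- wait=4 total=4
k=1 load=t1/8c comp=t0/2c wait=8 total=12
k=2 load=t2/7c comp=t1/8c wait=8 total=20
k=3 load=t3/5c comp=t2/6c wait=6 total=26
k=4 load=t4/2c comp=t3/8c wait=8 total=34
k=5 load=t5/9c comp=t4/4c wait=9 total=43
k=6 load=- comp=t5/8c wait=8 total=51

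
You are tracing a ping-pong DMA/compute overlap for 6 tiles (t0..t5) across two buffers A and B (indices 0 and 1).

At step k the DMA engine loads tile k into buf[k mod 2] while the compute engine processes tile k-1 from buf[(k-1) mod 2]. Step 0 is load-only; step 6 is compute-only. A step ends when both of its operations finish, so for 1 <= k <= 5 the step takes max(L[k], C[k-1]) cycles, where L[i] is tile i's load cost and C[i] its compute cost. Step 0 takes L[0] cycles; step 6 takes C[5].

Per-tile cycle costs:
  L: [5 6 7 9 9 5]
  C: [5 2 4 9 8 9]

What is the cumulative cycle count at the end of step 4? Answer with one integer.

  0. 5=5c; end=5; A:t0 B:-
  1. max(6,5)=6c; end=11; A:t0 B:t1
  2. max(7,2)=7c; end=18; A:t2 B:t1
  3. max(9,4)=9c; end=27; A:t2 B:t3
  4. max(9,9)=9c; end=36; A:t4 B:t3
  5. max(5,8)=8c; end=44; A:t4 B:t5
  6. 9=9c; end=53; A:t4 B:t5

end_cycle[4] = 36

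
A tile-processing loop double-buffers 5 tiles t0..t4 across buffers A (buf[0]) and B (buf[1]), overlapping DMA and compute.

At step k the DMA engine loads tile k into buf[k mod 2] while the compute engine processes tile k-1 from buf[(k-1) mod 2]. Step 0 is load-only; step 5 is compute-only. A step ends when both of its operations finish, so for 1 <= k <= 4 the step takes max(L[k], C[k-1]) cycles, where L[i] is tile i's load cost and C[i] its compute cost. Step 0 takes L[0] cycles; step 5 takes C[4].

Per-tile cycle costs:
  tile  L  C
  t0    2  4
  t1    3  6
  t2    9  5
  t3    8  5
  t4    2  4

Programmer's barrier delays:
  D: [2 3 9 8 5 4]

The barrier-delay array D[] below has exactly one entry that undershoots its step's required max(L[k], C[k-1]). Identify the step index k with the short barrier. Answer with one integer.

k=0 barrier L[0]=2→2c, D[0]=2 ok
k=1 barrier max(L[1]=3,C[0]=4)→4c, D[1]=3 SHORT
k=2 barrier max(L[2]=9,C[1]=6)→9c, D[2]=9 ok
k=3 barrier max(L[3]=8,C[2]=5)→8c, D[3]=8 ok
k=4 barrier max(L[4]=2,C[3]=5)→5c, D[4]=5 ok
k=5 barrier C[4]=4→4c, D[5]=4 ok

hazard at step 1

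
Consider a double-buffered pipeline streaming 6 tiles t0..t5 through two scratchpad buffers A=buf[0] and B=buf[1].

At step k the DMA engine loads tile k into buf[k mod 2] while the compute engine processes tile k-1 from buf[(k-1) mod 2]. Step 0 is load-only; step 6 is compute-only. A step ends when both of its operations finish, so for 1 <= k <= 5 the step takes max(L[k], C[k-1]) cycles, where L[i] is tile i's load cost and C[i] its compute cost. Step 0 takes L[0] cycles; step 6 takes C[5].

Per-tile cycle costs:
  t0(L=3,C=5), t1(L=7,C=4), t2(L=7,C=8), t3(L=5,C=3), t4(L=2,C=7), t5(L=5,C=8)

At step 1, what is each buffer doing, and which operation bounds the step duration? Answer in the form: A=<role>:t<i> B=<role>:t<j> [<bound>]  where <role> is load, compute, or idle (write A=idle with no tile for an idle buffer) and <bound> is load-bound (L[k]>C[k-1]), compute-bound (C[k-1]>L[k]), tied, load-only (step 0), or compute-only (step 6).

[0] DMA t0→A (3c) ∥ CU idle ⇒ 3c, clock 3
[1] DMA t1→B (7c) ∥ CU A:t0 (5c) ⇒ 7c, clock 10
[2] DMA t2→A (7c) ∥ CU B:t1 (4c) ⇒ 7c, clock 17
[3] DMA t3→B (5c) ∥ CU A:t2 (8c) ⇒ 8c, clock 25
[4] DMA t4→A (2c) ∥ CU B:t3 (3c) ⇒ 3c, clock 28
[5] DMA t5→B (5c) ∥ CU A:t4 (7c) ⇒ 7c, clock 35
[6] DMA idle ∥ CU B:t5 (8c) ⇒ 8c, clock 43

step 1: A=compute:t0 B=load:t1 [load-bound]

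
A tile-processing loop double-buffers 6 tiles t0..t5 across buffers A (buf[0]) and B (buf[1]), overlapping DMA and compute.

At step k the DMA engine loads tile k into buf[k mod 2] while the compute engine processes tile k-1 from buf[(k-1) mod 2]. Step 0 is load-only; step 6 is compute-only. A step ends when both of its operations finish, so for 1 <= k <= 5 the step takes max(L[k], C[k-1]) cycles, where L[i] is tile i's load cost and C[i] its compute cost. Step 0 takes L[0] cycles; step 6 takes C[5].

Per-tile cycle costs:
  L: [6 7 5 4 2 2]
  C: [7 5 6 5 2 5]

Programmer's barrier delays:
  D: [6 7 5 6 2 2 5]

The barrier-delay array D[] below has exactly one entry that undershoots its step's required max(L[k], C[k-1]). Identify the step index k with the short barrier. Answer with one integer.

hazard at step 4

k=0 barrier L[0]=6→6c, D[0]=6 ok
k=1 barrier max(L[1]=7,C[0]=7)→7c, D[1]=7 ok
k=2 barrier max(L[2]=5,C[1]=5)→5c, D[2]=5 ok
k=3 barrier max(L[3]=4,C[2]=6)→6c, D[3]=6 ok
k=4 barrier max(L[4]=2,C[3]=5)→5c, D[4]=2 SHORT
k=5 barrier max(L[5]=2,C[4]=2)→2c, D[5]=2 ok
k=6 barrier C[5]=5→5c, D[6]=5 ok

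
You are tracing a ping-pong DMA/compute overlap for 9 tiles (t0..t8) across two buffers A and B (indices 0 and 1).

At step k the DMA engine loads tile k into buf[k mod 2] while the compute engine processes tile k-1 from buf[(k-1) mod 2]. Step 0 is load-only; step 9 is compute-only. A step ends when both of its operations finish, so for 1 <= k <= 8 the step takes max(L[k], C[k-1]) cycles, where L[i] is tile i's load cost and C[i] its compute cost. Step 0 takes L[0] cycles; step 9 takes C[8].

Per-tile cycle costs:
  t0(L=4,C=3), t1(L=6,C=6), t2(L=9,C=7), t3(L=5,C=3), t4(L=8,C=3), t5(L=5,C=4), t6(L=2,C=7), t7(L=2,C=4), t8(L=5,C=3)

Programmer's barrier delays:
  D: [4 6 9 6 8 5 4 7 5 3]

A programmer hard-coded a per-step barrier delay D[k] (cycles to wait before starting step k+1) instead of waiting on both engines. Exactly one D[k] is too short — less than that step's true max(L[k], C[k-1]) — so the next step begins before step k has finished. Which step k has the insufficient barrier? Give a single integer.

[0] required=L[0]=4=4 vs D=4 ok
[1] required=max(L[1]=6,C[0]=3)=6 vs D=6 ok
[2] required=max(L[2]=9,C[1]=6)=9 vs D=9 ok
[3] required=max(L[3]=5,C[2]=7)=7 vs D=6 SHORT
[4] required=max(L[4]=8,C[3]=3)=8 vs D=8 ok
[5] required=max(L[5]=5,C[4]=3)=5 vs D=5 ok
[6] required=max(L[6]=2,C[5]=4)=4 vs D=4 ok
[7] required=max(L[7]=2,C[6]=7)=7 vs D=7 ok
[8] required=max(L[8]=5,C[7]=4)=5 vs D=5 ok
[9] required=C[8]=3=3 vs D=3 ok

hazard at step 3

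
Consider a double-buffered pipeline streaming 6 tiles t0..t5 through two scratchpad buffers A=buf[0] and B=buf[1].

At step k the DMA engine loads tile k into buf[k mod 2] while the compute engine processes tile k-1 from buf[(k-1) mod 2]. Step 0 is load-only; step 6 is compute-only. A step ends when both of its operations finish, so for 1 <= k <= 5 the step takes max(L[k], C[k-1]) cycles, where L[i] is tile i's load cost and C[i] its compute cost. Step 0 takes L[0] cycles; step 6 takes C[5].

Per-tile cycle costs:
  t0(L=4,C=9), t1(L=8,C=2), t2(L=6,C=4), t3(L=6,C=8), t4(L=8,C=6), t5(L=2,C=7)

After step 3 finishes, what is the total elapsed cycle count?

end_cycle[3] = 25

[0] DMA t0→A (4c) ∥ CU idle ⇒ 4c, clock 4
[1] DMA t1→B (8c) ∥ CU A:t0 (9c) ⇒ 9c, clock 13
[2] DMA t2→A (6c) ∥ CU B:t1 (2c) ⇒ 6c, clock 19
[3] DMA t3→B (6c) ∥ CU A:t2 (4c) ⇒ 6c, clock 25
[4] DMA t4→A (8c) ∥ CU B:t3 (8c) ⇒ 8c, clock 33
[5] DMA t5→B (2c) ∥ CU A:t4 (6c) ⇒ 6c, clock 39
[6] DMA idle ∥ CU B:t5 (7c) ⇒ 7c, clock 46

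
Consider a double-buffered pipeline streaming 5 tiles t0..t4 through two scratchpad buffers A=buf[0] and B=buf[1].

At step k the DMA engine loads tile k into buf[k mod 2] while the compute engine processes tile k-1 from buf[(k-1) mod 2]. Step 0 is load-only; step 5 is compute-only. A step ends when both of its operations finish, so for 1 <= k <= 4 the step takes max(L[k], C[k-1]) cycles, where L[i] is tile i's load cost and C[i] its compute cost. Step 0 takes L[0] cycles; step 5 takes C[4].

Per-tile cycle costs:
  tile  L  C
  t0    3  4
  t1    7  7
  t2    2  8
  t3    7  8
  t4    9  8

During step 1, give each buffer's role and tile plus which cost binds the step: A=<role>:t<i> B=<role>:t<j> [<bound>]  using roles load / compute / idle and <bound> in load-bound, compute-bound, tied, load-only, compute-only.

step 1: A=compute:t0 B=load:t1 [load-bound]

  0. 3=3c; end=3; A:t0 B:-
  1. max(7,4)=7c; end=10; A:t0 B:t1
  2. max(2,7)=7c; end=17; A:t2 B:t1
  3. max(7,8)=8c; end=25; A:t2 B:t3
  4. max(9,8)=9c; end=34; A:t4 B:t3
  5. 8=8c; end=42; A:t4 B:t3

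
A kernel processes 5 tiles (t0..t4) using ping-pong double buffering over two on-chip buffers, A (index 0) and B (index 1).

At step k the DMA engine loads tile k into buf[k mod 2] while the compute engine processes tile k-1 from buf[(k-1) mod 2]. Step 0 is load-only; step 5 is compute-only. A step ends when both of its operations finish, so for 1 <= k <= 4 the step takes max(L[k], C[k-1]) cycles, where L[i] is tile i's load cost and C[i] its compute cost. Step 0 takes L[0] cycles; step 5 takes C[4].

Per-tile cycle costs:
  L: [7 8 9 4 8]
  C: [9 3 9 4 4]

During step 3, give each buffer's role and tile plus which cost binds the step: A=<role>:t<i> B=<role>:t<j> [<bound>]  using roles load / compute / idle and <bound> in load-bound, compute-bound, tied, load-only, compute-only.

step 3: A=compute:t2 B=load:t3 [compute-bound]

k=0 load=t0/7c comp=- wait=7 total=7
k=1 load=t1/8c comp=t0/9c wait=9 total=16
k=2 load=t2/9c comp=t1/3c wait=9 total=25
k=3 load=t3/4c comp=t2/9c wait=9 total=34
k=4 load=t4/8c comp=t3/4c wait=8 total=42
k=5 load=- comp=t4/4c wait=4 total=46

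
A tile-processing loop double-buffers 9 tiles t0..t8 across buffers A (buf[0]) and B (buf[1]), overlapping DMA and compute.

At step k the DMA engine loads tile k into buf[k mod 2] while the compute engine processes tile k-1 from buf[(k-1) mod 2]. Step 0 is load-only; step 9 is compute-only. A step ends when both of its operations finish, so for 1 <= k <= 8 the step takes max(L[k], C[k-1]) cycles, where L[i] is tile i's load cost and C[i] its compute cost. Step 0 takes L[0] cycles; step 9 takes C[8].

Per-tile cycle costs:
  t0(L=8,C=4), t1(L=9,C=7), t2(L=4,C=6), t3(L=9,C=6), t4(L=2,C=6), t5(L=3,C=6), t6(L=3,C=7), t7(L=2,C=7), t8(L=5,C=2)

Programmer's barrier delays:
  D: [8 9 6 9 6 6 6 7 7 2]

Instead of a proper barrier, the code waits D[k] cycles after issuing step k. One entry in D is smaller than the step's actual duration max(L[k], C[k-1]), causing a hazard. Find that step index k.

[0] required=L[0]=8=8 vs D=8 ok
[1] required=max(L[1]=9,C[0]=4)=9 vs D=9 ok
[2] required=max(L[2]=4,C[1]=7)=7 vs D=6 SHORT
[3] required=max(L[3]=9,C[2]=6)=9 vs D=9 ok
[4] required=max(L[4]=2,C[3]=6)=6 vs D=6 ok
[5] required=max(L[5]=3,C[4]=6)=6 vs D=6 ok
[6] required=max(L[6]=3,C[5]=6)=6 vs D=6 ok
[7] required=max(L[7]=2,C[6]=7)=7 vs D=7 ok
[8] required=max(L[8]=5,C[7]=7)=7 vs D=7 ok
[9] required=C[8]=2=2 vs D=2 ok

hazard at step 2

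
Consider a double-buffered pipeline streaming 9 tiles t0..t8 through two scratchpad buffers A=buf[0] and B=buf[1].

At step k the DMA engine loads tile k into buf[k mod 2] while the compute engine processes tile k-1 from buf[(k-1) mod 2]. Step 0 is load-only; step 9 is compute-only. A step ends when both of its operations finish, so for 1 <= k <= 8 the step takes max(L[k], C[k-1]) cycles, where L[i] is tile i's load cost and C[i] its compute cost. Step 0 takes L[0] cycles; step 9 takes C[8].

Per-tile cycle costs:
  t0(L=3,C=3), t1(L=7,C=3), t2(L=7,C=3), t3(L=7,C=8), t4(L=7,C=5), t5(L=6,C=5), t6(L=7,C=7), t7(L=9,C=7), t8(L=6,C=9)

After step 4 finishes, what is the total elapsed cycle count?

[0] DMA t0→A (3c) ∥ CU idle ⇒ 3c, clock 3
[1] DMA t1→B (7c) ∥ CU A:t0 (3c) ⇒ 7c, clock 10
[2] DMA t2→A (7c) ∥ CU B:t1 (3c) ⇒ 7c, clock 17
[3] DMA t3→B (7c) ∥ CU A:t2 (3c) ⇒ 7c, clock 24
[4] DMA t4→A (7c) ∥ CU B:t3 (8c) ⇒ 8c, clock 32
[5] DMA t5→B (6c) ∥ CU A:t4 (5c) ⇒ 6c, clock 38
[6] DMA t6→A (7c) ∥ CU B:t5 (5c) ⇒ 7c, clock 45
[7] DMA t7→B (9c) ∥ CU A:t6 (7c) ⇒ 9c, clock 54
[8] DMA t8→A (6c) ∥ CU B:t7 (7c) ⇒ 7c, clock 61
[9] DMA idle ∥ CU A:t8 (9c) ⇒ 9c, clock 70

end_cycle[4] = 32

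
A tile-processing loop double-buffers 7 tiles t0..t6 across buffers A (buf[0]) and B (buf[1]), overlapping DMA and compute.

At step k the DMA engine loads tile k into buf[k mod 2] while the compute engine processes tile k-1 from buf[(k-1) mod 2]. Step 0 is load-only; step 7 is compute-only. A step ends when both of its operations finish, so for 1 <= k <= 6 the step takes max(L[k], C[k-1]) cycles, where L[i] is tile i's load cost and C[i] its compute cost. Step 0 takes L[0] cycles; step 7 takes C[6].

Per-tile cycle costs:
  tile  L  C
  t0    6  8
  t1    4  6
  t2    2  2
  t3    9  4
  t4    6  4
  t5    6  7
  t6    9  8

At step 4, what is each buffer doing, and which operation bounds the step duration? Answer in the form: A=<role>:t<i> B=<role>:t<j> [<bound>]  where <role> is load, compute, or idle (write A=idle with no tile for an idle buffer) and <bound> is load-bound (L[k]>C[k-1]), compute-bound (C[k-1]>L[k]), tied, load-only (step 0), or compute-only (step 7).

step 4: A=load:t4 B=compute:t3 [load-bound]

  0. 6=6c; end=6; A:t0 B:-
  1. max(4,8)=8c; end=14; A:t0 B:t1
  2. max(2,6)=6c; end=20; A:t2 B:t1
  3. max(9,2)=9c; end=29; A:t2 B:t3
  4. max(6,4)=6c; end=35; A:t4 B:t3
  5. max(6,4)=6c; end=41; A:t4 B:t5
  6. max(9,7)=9c; end=50; A:t6 B:t5
  7. 8=8c; end=58; A:t6 B:t5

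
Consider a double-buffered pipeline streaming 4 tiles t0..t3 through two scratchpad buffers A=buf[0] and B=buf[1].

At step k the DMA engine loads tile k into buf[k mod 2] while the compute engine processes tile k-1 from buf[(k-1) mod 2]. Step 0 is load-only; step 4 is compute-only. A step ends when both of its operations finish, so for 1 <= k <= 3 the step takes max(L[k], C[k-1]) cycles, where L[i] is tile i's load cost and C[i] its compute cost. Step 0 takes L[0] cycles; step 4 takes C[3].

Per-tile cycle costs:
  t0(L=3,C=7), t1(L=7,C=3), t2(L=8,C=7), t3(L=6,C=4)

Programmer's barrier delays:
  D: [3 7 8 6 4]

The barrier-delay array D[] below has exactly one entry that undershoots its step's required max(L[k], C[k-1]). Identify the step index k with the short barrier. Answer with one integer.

[0] required=L[0]=3=3 vs D=3 ok
[1] required=max(L[1]=7,C[0]=7)=7 vs D=7 ok
[2] required=max(L[2]=8,C[1]=3)=8 vs D=8 ok
[3] required=max(L[3]=6,C[2]=7)=7 vs D=6 SHORT
[4] required=C[3]=4=4 vs D=4 ok

hazard at step 3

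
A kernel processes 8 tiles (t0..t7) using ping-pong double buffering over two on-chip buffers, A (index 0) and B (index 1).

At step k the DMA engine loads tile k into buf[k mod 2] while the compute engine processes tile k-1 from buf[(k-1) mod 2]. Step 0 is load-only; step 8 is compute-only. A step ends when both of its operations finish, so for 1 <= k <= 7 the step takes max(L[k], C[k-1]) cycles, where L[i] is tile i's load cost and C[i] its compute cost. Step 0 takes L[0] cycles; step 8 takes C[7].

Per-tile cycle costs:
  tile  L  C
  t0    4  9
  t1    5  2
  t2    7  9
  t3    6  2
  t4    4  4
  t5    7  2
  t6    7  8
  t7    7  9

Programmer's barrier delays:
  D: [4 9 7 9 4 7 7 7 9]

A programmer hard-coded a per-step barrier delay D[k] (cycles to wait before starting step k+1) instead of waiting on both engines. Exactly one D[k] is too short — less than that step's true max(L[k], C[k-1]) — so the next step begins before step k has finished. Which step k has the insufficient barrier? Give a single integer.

hazard at step 7

step 0: need L[0]=4 = 4; D[0]=4 ok
step 1: need max(L[1]=5,C[0]=9) = 9; D[1]=9 ok
step 2: need max(L[2]=7,C[1]=2) = 7; D[2]=7 ok
step 3: need max(L[3]=6,C[2]=9) = 9; D[3]=9 ok
step 4: need max(L[4]=4,C[3]=2) = 4; D[4]=4 ok
step 5: need max(L[5]=7,C[4]=4) = 7; D[5]=7 ok
step 6: need max(L[6]=7,C[5]=2) = 7; D[6]=7 ok
step 7: need max(L[7]=7,C[6]=8) = 8; D[7]=7 SHORT
step 8: need C[7]=9 = 9; D[8]=9 ok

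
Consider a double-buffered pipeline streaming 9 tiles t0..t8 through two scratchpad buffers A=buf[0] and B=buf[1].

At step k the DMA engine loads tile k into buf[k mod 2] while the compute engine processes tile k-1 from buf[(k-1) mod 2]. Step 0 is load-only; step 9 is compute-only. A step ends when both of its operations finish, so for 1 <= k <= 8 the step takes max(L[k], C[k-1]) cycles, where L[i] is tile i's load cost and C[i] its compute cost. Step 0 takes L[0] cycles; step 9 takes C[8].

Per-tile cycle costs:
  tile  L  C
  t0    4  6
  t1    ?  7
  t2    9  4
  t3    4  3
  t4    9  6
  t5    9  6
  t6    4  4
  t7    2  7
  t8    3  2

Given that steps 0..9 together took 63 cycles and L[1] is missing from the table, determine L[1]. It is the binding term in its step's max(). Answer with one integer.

step 0 → dur = L[0]=4 = 4
step 1 → dur = max(L[1]=?, C[0]=6) = L[1]  (unknown; binding)
step 2 → dur = max(L[2]=9, C[1]=7) = 9
step 3 → dur = max(L[3]=4, C[2]=4) = 4
step 4 → dur = max(L[4]=9, C[3]=3) = 9
step 5 → dur = max(L[5]=9, C[4]=6) = 9
step 6 → dur = max(L[6]=4, C[5]=6) = 6
step 7 → dur = max(L[7]=2, C[6]=4) = 4
step 8 → dur = max(L[8]=3, C[7]=7) = 7
step 9 → dur = C[8]=2 = 2
sum of known step durations = 54
dur[1] = total - known = 63 - 54 = 9
L[1] is the binding max in step 1, so L[1] = dur[1] = 9

L[1] = 9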